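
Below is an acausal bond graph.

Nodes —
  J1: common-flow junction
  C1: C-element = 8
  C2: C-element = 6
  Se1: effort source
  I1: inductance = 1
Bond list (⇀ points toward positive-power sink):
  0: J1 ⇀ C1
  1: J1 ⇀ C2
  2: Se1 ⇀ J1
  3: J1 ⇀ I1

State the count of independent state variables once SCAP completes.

β2 stroke→J1  (Se1 (Se) sets effort on bond)
β0 stroke→J1  (prefer integral on C1)
β1 stroke→J1  (C2: C, integral causality)
β3 stroke→I1  (J1 needs exactly one f-in)

3  (C1, C2, I1 all integral)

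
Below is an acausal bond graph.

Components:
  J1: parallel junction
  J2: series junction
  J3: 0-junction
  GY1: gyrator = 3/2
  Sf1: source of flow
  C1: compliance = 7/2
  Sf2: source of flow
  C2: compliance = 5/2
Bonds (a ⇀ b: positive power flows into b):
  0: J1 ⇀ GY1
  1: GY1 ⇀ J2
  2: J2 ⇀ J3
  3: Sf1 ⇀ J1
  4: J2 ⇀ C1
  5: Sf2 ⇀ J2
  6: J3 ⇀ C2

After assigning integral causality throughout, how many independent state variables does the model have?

bond 3 |Sf1  (Sf1 fixes flow; stroke at Sf1)
bond 5 |Sf2  (source Sf2 imposes f)
bond 0 |J1  (J1: last free bond brings effort in)
bond 1 |J2  (J2 flow already set via bond 5)
bond 2 |J2  (J2 flow already set via bond 5)
bond 4 |J2  (common-f at J2 fixed by 5)
bond 6 |J3  (J3 needs exactly one e-in)

2  (C1, C2 all integral)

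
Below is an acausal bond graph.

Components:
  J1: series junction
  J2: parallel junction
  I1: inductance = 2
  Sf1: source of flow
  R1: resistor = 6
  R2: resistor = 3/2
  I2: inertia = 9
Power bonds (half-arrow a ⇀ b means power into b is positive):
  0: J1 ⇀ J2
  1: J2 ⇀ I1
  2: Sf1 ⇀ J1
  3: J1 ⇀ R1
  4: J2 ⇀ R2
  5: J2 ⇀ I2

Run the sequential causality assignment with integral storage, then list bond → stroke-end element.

bond 0 stroke→J1
bond 1 stroke→I1
bond 2 stroke→Sf1
bond 3 stroke→J1
bond 4 stroke→J2
bond 5 stroke→I2

#2 stroke→Sf1  (Sf1 (Sf) sets flow on bond)
#0 stroke→J1  (common-f at J1 fixed by 2)
#3 stroke→J1  (J1 flow already set via bond 2)
#1 stroke→I1  (I1: I, integral causality)
#5 stroke→I2  (I2 integral (f out))
#4 stroke→J2  (only one effort-in slot at J2)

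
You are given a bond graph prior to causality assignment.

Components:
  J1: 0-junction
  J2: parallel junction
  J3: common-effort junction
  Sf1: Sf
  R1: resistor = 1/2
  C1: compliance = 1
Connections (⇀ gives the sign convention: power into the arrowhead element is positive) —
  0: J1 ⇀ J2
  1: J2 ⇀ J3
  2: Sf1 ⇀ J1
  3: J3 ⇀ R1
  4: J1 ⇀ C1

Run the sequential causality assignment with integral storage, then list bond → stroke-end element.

β0 stroke→J2
β1 stroke→J3
β2 stroke→Sf1
β3 stroke→R1
β4 stroke→J1

#2 |Sf1  (Sf1: flow source, stroke at near end)
#4 |J1  (C1 integral (e out))
#0 |J2  (J1: bond 4 brought effort, rest push out)
#1 |J3  (J2 effort already set via bond 0)
#3 |R1  (J3: bond 1 brought effort, rest push out)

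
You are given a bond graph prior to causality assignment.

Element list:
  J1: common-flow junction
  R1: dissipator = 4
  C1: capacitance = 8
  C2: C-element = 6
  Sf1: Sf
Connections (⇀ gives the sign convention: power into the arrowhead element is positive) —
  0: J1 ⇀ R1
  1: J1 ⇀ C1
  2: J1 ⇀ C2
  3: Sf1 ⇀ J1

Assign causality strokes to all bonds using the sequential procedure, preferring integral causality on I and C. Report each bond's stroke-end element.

#0 |J1
#1 |J1
#2 |J1
#3 |Sf1

bond 3 →Sf1  (Sf1 (Sf) sets flow on bond)
bond 0 →J1  (common-f at J1 fixed by 3)
bond 1 →J1  (J1: bond 3 brought flow, rest push out)
bond 2 →J1  (J1: bond 3 brought flow, rest push out)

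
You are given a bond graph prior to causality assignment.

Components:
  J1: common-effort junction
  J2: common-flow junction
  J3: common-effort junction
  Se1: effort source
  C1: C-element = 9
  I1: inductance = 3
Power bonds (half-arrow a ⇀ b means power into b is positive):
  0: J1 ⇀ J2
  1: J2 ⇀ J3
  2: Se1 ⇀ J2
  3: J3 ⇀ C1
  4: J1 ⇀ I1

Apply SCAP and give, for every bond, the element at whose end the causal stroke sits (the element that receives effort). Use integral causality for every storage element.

#2 stroke at J2  (Se1 fixes effort; stroke away)
#3 stroke at J3  (C1 outputs effort q/C1)
#1 stroke at J2  (0-jn J3 has e-setter on 3)
#0 stroke at J1  (closing 1-jn rule on J2)
#4 stroke at I1  (J1 effort already set via bond 0)

b0 stroke at J1
b1 stroke at J2
b2 stroke at J2
b3 stroke at J3
b4 stroke at I1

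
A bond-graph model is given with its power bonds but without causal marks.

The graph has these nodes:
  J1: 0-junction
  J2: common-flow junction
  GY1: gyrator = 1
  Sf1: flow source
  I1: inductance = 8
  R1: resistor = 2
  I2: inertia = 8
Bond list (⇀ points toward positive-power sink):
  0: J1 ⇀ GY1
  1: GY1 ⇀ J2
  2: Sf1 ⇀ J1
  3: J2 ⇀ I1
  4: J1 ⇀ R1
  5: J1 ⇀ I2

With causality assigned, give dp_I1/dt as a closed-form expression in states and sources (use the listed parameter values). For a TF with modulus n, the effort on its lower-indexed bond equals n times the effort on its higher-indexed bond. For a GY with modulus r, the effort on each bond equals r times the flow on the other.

β2 stroke at Sf1  (Sf1: flow source, stroke at near end)
β3 stroke at I1  (prefer integral on I1)
β1 stroke at J2  (J2: bond 3 brought flow, rest push out)
β0 stroke at J1  (GY GY1: same side as bond 1)
β4 stroke at R1  (J1: bond 0 brought effort, rest push out)
β5 stroke at I2  (0-jn J1 has e-setter on 0)

dp_I1/dt = F_Sf1 - p_I1/16 - p_I2/8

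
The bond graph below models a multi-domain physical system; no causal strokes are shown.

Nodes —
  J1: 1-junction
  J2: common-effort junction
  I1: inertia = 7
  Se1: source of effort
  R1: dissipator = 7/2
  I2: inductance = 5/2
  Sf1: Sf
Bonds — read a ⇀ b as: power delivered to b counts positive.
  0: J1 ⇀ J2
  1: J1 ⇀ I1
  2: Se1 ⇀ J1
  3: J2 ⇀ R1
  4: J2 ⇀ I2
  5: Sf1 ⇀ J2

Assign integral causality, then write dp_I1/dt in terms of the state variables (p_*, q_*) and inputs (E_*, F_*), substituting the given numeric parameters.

dp_I1/dt = E_Se1 - 7*F_Sf1/2 - p_I1/2 + 7*p_I2/5

#2 |J1  (Se1: effort source, stroke at far end)
#5 |Sf1  (Sf1: flow source, stroke at near end)
#1 |I1  (I1: I, integral causality)
#0 |J1  (J1 flow already set via bond 1)
#4 |I2  (I2 outputs flow p/I2)
#3 |J2  (closing 0-jn rule on J2)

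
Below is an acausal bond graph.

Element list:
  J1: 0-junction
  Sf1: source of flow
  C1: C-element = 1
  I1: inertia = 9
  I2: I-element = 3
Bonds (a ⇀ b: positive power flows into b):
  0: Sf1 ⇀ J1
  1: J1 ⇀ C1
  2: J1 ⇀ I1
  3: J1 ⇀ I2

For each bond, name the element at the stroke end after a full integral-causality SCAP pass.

β0 →Sf1
β1 →J1
β2 →I1
β3 →I2

β0 |Sf1  (source Sf1 imposes f)
β1 |J1  (prefer integral on C1)
β2 |I1  (J1 effort already set via bond 1)
β3 |I2  (J1 effort already set via bond 1)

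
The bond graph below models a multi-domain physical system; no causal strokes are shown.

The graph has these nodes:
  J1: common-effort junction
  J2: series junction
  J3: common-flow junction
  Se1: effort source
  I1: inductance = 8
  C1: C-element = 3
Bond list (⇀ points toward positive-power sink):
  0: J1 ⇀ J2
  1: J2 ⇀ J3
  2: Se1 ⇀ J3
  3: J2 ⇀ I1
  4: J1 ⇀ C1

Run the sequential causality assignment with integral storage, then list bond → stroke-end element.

β0 stroke→J2
β1 stroke→J2
β2 stroke→J3
β3 stroke→I1
β4 stroke→J1

bond 2 →J3  (Se1: effort source, stroke at far end)
bond 1 →J2  (only one flow-in slot at J3)
bond 3 →I1  (I1 outputs flow p/I1)
bond 0 →J2  (common-f at J2 fixed by 3)
bond 4 →J1  (J1: last free bond brings effort in)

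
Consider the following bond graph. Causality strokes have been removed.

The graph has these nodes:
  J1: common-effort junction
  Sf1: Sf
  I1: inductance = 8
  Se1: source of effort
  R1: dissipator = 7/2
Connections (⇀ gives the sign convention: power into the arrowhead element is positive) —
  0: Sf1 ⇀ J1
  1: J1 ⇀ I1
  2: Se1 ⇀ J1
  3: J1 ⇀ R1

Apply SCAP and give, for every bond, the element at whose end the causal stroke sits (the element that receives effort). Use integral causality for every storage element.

#0 stroke at Sf1  (Sf1 (Sf) sets flow on bond)
#2 stroke at J1  (source Se1 imposes e)
#1 stroke at I1  (0-jn J1 has e-setter on 2)
#3 stroke at R1  (0-jn J1 has e-setter on 2)

b0 |Sf1
b1 |I1
b2 |J1
b3 |R1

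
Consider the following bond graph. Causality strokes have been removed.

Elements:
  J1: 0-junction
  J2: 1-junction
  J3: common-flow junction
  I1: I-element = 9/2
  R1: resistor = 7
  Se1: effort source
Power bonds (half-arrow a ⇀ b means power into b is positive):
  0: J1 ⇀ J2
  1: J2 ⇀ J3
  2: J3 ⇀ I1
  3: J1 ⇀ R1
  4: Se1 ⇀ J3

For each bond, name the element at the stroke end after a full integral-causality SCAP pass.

bond 4 stroke at J3  (source Se1 imposes e)
bond 2 stroke at I1  (I1: I, integral causality)
bond 1 stroke at J3  (1-jn J3 has f-setter on 2)
bond 0 stroke at J2  (J2 flow already set via bond 1)
bond 3 stroke at J1  (only one effort-in slot at J1)

b0 →J2
b1 →J3
b2 →I1
b3 →J1
b4 →J3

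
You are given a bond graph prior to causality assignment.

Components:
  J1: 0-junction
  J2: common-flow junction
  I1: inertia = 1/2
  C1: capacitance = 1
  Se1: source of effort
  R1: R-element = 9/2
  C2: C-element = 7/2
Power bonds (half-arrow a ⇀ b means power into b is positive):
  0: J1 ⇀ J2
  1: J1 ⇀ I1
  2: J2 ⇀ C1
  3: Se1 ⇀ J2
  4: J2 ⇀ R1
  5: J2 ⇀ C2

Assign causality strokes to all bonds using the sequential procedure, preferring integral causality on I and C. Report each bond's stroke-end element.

b0 →J1
b1 →I1
b2 →J2
b3 →J2
b4 →J2
b5 →J2

b3 stroke at J2  (Se1 (Se) sets effort on bond)
b1 stroke at I1  (prefer integral on I1)
b0 stroke at J1  (closing 0-jn rule on J1)
b2 stroke at J2  (J2: bond 0 brought flow, rest push out)
b4 stroke at J2  (J2 flow already set via bond 0)
b5 stroke at J2  (1-jn J2 has f-setter on 0)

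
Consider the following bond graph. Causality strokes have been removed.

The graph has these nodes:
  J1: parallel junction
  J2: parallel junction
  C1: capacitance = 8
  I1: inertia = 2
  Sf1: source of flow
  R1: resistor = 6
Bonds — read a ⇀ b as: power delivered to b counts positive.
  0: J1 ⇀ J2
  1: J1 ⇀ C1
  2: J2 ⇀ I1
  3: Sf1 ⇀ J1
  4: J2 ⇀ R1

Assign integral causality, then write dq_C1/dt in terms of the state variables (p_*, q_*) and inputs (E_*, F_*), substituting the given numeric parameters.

bond 3 stroke→Sf1  (Sf1 fixes flow; stroke at Sf1)
bond 1 stroke→J1  (C1: C, integral causality)
bond 0 stroke→J2  (0-jn J1 has e-setter on 1)
bond 2 stroke→I1  (J2 effort already set via bond 0)
bond 4 stroke→R1  (J2: bond 0 brought effort, rest push out)

dq_C1/dt = F_Sf1 - p_I1/2 - q_C1/48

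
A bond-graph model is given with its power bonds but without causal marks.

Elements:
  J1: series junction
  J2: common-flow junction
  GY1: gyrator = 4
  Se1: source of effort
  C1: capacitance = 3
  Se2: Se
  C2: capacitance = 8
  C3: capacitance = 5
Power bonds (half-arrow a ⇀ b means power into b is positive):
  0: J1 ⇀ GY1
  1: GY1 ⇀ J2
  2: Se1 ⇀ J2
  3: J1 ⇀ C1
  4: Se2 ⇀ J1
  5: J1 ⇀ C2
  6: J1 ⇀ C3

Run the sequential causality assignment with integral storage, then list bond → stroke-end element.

#0 →GY1
#1 →GY1
#2 →J2
#3 →J1
#4 →J1
#5 →J1
#6 →J1

bond 2 stroke at J2  (Se1 fixes effort; stroke away)
bond 4 stroke at J1  (Se2: effort source, stroke at far end)
bond 1 stroke at GY1  (only one flow-in slot at J2)
bond 0 stroke at GY1  (GY1: gyrator matches bond 1)
bond 3 stroke at J1  (common-f at J1 fixed by 0)
bond 5 stroke at J1  (common-f at J1 fixed by 0)
bond 6 stroke at J1  (common-f at J1 fixed by 0)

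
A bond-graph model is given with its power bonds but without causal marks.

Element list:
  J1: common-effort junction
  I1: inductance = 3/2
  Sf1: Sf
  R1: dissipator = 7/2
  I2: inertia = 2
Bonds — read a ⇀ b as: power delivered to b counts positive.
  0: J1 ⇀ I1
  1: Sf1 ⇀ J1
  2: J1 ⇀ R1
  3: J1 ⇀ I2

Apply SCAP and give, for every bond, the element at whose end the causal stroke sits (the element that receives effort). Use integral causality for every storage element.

#0 stroke at I1
#1 stroke at Sf1
#2 stroke at J1
#3 stroke at I2

β1 stroke→Sf1  (source Sf1 imposes f)
β0 stroke→I1  (prefer integral on I1)
β3 stroke→I2  (I2: I, integral causality)
β2 stroke→J1  (J1: last free bond brings effort in)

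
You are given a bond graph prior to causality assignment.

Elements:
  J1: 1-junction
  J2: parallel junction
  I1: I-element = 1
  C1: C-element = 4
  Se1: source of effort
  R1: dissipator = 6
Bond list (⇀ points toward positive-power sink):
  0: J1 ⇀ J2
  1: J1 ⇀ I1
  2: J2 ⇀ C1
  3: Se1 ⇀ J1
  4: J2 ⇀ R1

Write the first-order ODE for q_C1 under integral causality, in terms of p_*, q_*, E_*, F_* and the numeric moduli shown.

dq_C1/dt = p_I1 - q_C1/24

β3 |J1  (Se1: effort source, stroke at far end)
β1 |I1  (I1 outputs flow p/I1)
β0 |J1  (1-jn J1 has f-setter on 1)
β2 |J2  (C1 integral (e out))
β4 |R1  (common-e at J2 fixed by 2)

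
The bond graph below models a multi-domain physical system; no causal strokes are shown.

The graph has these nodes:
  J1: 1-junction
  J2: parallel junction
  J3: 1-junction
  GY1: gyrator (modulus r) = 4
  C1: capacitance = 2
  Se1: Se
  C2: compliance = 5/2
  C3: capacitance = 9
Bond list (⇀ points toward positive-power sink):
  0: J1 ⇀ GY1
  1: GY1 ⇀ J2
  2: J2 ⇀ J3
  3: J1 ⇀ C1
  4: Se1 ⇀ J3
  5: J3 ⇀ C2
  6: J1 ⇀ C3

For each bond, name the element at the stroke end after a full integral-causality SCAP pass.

bond 0 stroke→GY1
bond 1 stroke→GY1
bond 2 stroke→J2
bond 3 stroke→J1
bond 4 stroke→J3
bond 5 stroke→J3
bond 6 stroke→J1

b4 →J3  (Se1: effort source, stroke at far end)
b3 →J1  (C1 outputs effort q/C1)
b5 →J3  (C2: C, integral causality)
b2 →J2  (J3 needs exactly one f-in)
b1 →GY1  (J2: bond 2 brought effort, rest push out)
b0 →GY1  (GY GY1: same side as bond 1)
b6 →J1  (common-f at J1 fixed by 0)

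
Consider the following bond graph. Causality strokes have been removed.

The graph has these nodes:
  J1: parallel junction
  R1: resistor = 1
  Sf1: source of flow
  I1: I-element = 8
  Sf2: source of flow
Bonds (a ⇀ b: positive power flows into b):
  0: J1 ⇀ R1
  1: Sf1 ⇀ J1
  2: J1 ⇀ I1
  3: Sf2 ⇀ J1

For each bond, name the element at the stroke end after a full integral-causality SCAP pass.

bond 1 stroke→Sf1  (source Sf1 imposes f)
bond 3 stroke→Sf2  (Sf2 fixes flow; stroke at Sf2)
bond 2 stroke→I1  (I1 integral (f out))
bond 0 stroke→J1  (J1: last free bond brings effort in)

β0 stroke at J1
β1 stroke at Sf1
β2 stroke at I1
β3 stroke at Sf2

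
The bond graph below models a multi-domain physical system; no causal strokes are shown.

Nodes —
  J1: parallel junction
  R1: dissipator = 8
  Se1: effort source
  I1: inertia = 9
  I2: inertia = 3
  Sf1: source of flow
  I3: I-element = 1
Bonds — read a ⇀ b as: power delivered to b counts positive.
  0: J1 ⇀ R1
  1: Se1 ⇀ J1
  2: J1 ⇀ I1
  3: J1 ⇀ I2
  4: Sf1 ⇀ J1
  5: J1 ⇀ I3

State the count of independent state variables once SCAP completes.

3  (I1, I2, I3 all integral)

bond 1 →J1  (Se1: effort source, stroke at far end)
bond 4 →Sf1  (Sf1 (Sf) sets flow on bond)
bond 0 →R1  (J1: bond 1 brought effort, rest push out)
bond 2 →I1  (common-e at J1 fixed by 1)
bond 3 →I2  (common-e at J1 fixed by 1)
bond 5 →I3  (0-jn J1 has e-setter on 1)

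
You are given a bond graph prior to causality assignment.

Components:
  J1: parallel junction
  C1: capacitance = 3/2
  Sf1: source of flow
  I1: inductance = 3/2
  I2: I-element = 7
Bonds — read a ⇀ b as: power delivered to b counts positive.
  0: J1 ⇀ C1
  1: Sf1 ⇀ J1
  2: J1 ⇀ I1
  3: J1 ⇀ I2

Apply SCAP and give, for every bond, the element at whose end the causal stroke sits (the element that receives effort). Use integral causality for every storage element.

β0 |J1
β1 |Sf1
β2 |I1
β3 |I2

β1 stroke→Sf1  (source Sf1 imposes f)
β0 stroke→J1  (C1: C, integral causality)
β2 stroke→I1  (0-jn J1 has e-setter on 0)
β3 stroke→I2  (common-e at J1 fixed by 0)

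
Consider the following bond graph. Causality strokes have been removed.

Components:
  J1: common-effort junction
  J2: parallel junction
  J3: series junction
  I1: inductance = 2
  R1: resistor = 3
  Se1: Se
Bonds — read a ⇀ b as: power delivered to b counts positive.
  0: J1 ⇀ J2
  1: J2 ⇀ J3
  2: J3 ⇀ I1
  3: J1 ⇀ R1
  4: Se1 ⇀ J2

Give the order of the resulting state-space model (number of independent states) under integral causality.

1  (I1 all integral)

#4 stroke at J2  (Se1 (Se) sets effort on bond)
#0 stroke at J1  (0-jn J2 has e-setter on 4)
#1 stroke at J3  (J2: bond 4 brought effort, rest push out)
#2 stroke at I1  (closing 1-jn rule on J3)
#3 stroke at R1  (0-jn J1 has e-setter on 0)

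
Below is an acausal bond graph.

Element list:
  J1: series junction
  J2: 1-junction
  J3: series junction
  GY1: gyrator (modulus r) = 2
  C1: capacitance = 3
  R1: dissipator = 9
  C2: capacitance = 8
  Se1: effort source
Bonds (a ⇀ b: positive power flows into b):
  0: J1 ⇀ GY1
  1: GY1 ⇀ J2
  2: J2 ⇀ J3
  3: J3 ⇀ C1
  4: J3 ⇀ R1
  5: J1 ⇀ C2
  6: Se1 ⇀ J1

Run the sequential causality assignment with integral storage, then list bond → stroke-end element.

#6 |J1  (Se1: effort source, stroke at far end)
#3 |J3  (C1: C, integral causality)
#5 |J1  (C2 outputs effort q/C2)
#0 |GY1  (J1: last free bond brings flow in)
#1 |GY1  (GY1 both-in/both-out from 0)
#2 |J2  (common-f at J2 fixed by 1)
#4 |J3  (J3: bond 2 brought flow, rest push out)

bond 0 stroke at GY1
bond 1 stroke at GY1
bond 2 stroke at J2
bond 3 stroke at J3
bond 4 stroke at J3
bond 5 stroke at J1
bond 6 stroke at J1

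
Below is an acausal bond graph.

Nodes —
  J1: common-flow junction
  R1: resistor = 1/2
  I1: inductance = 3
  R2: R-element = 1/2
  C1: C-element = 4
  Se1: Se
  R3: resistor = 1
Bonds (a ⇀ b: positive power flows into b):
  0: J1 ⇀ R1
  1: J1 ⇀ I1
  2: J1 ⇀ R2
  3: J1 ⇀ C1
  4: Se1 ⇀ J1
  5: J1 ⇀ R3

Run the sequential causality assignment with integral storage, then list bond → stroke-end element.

bond 0 |J1
bond 1 |I1
bond 2 |J1
bond 3 |J1
bond 4 |J1
bond 5 |J1

#4 →J1  (Se1 (Se) sets effort on bond)
#1 →I1  (prefer integral on I1)
#0 →J1  (J1 flow already set via bond 1)
#2 →J1  (J1 flow already set via bond 1)
#3 →J1  (J1 flow already set via bond 1)
#5 →J1  (common-f at J1 fixed by 1)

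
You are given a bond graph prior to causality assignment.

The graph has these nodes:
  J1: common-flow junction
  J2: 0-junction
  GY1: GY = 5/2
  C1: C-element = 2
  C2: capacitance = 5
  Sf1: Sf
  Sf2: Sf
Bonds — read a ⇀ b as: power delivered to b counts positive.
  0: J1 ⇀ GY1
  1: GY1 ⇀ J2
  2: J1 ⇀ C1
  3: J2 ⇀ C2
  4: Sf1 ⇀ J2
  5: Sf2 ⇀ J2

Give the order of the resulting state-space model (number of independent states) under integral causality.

2  (C1, C2 all integral)

#4 →Sf1  (Sf1 (Sf) sets flow on bond)
#5 →Sf2  (Sf2 (Sf) sets flow on bond)
#2 →J1  (C1: C, integral causality)
#0 →GY1  (J1 needs exactly one f-in)
#1 →GY1  (through GY1, causality inverts; strokes same side of GY1)
#3 →J2  (closing 0-jn rule on J2)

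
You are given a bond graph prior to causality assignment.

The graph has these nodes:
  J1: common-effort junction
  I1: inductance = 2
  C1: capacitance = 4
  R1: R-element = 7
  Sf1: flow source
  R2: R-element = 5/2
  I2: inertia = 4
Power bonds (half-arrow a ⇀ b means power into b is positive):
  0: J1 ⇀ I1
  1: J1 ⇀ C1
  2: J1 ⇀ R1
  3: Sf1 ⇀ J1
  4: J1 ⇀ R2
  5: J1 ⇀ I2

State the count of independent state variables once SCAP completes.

b3 →Sf1  (Sf1: flow source, stroke at near end)
b0 →I1  (I1 outputs flow p/I1)
b1 →J1  (prefer integral on C1)
b2 →R1  (J1 effort already set via bond 1)
b4 →R2  (J1: bond 1 brought effort, rest push out)
b5 →I2  (common-e at J1 fixed by 1)

3  (C1, I1, I2 all integral)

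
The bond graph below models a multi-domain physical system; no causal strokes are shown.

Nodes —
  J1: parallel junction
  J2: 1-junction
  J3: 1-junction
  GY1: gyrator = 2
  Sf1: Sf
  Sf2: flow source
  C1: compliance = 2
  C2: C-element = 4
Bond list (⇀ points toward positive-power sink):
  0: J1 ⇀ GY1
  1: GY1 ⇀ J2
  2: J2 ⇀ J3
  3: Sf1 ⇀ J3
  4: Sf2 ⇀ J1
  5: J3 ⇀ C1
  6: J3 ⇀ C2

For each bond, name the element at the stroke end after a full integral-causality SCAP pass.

β0 stroke→J1
β1 stroke→J2
β2 stroke→J3
β3 stroke→Sf1
β4 stroke→Sf2
β5 stroke→J3
β6 stroke→J3

#3 stroke at Sf1  (source Sf1 imposes f)
#4 stroke at Sf2  (Sf2 fixes flow; stroke at Sf2)
#0 stroke at J1  (closing 0-jn rule on J1)
#2 stroke at J3  (common-f at J3 fixed by 3)
#5 stroke at J3  (common-f at J3 fixed by 3)
#6 stroke at J3  (J3: bond 3 brought flow, rest push out)
#1 stroke at J2  (GY1 both-in/both-out from 0)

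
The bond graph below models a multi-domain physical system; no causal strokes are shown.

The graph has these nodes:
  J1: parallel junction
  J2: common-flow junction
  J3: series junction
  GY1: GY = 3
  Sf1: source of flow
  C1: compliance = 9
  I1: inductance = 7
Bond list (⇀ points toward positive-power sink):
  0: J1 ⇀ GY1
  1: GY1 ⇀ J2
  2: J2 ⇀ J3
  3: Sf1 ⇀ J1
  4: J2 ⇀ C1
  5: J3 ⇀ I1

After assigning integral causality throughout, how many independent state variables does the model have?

2  (C1, I1 all integral)

b3 →Sf1  (Sf1 (Sf) sets flow on bond)
b0 →J1  (J1 needs exactly one e-in)
b1 →J2  (GY GY1: same side as bond 0)
b4 →J2  (C1 integral (e out))
b2 →J3  (only one flow-in slot at J2)
b5 →I1  (closing 1-jn rule on J3)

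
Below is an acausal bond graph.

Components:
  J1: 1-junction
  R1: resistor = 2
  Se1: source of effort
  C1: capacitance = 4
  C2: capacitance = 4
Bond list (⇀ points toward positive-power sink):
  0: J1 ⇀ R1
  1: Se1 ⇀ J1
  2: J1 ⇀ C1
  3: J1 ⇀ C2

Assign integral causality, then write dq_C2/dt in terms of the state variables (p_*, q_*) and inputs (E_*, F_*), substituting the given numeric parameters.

#1 |J1  (Se1 fixes effort; stroke away)
#2 |J1  (C1 outputs effort q/C1)
#3 |J1  (prefer integral on C2)
#0 |R1  (only one flow-in slot at J1)

dq_C2/dt = E_Se1/2 - q_C1/8 - q_C2/8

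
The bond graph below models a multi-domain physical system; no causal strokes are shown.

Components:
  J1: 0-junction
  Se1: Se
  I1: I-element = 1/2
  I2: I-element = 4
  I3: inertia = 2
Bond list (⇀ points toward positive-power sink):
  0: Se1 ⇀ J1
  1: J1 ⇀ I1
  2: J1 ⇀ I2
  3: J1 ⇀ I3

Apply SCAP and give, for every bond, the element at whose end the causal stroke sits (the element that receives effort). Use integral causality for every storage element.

bond 0 →J1  (source Se1 imposes e)
bond 1 →I1  (0-jn J1 has e-setter on 0)
bond 2 →I2  (J1: bond 0 brought effort, rest push out)
bond 3 →I3  (J1: bond 0 brought effort, rest push out)

b0 stroke at J1
b1 stroke at I1
b2 stroke at I2
b3 stroke at I3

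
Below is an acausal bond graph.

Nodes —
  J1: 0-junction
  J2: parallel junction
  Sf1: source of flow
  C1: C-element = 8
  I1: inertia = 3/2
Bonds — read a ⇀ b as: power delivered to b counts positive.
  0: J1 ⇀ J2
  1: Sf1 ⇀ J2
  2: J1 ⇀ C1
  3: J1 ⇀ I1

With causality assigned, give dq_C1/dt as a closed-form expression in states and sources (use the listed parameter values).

dq_C1/dt = F_Sf1 - 2*p_I1/3

#1 stroke at Sf1  (Sf1: flow source, stroke at near end)
#0 stroke at J2  (J2: last free bond brings effort in)
#2 stroke at J1  (prefer integral on C1)
#3 stroke at I1  (J1: bond 2 brought effort, rest push out)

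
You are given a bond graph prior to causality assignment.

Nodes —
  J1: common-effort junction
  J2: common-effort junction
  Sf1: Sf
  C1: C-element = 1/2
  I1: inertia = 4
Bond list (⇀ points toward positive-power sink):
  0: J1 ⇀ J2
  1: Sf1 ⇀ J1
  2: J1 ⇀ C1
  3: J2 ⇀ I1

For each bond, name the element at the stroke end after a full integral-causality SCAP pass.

#0 →J2
#1 →Sf1
#2 →J1
#3 →I1

β1 stroke at Sf1  (source Sf1 imposes f)
β2 stroke at J1  (C1 outputs effort q/C1)
β0 stroke at J2  (common-e at J1 fixed by 2)
β3 stroke at I1  (0-jn J2 has e-setter on 0)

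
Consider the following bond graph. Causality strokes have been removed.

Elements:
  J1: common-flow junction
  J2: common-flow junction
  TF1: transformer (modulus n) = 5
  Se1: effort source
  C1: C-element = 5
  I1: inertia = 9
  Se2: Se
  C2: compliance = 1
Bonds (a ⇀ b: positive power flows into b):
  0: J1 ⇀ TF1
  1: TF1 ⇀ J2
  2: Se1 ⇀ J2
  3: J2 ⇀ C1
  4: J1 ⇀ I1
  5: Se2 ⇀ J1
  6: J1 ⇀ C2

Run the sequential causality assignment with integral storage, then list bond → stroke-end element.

#2 |J2  (source Se1 imposes e)
#5 |J1  (Se2 (Se) sets effort on bond)
#3 |J2  (prefer integral on C1)
#1 |TF1  (J2 needs exactly one f-in)
#0 |J1  (TF1 one-in-one-out from 1)
#4 |I1  (prefer integral on I1)
#6 |J1  (common-f at J1 fixed by 4)

#0 |J1
#1 |TF1
#2 |J2
#3 |J2
#4 |I1
#5 |J1
#6 |J1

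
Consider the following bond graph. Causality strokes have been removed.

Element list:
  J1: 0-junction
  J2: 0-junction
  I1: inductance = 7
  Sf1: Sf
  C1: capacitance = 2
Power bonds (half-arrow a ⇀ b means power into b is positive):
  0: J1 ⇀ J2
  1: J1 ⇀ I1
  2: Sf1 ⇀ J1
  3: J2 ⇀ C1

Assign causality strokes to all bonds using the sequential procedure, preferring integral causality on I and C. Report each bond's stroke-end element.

bond 0 stroke at J1
bond 1 stroke at I1
bond 2 stroke at Sf1
bond 3 stroke at J2

bond 2 stroke at Sf1  (source Sf1 imposes f)
bond 1 stroke at I1  (I1: I, integral causality)
bond 0 stroke at J1  (J1: last free bond brings effort in)
bond 3 stroke at J2  (J2: last free bond brings effort in)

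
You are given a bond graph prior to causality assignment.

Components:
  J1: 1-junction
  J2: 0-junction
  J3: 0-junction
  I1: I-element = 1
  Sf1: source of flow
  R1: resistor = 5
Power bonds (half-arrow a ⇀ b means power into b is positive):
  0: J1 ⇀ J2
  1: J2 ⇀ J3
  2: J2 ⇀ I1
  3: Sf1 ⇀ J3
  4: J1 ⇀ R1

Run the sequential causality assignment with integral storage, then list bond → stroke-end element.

b0 stroke at J2
b1 stroke at J3
b2 stroke at I1
b3 stroke at Sf1
b4 stroke at J1

β3 stroke→Sf1  (Sf1 fixes flow; stroke at Sf1)
β1 stroke→J3  (closing 0-jn rule on J3)
β2 stroke→I1  (prefer integral on I1)
β0 stroke→J2  (only one effort-in slot at J2)
β4 stroke→J1  (J1: bond 0 brought flow, rest push out)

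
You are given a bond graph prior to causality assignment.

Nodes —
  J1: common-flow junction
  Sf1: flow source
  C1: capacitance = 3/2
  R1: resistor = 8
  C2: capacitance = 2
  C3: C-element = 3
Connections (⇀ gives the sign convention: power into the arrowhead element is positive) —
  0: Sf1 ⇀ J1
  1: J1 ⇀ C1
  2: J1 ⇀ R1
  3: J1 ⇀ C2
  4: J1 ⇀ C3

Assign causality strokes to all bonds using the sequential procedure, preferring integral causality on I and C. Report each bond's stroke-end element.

#0 stroke→Sf1
#1 stroke→J1
#2 stroke→J1
#3 stroke→J1
#4 stroke→J1

b0 →Sf1  (Sf1 (Sf) sets flow on bond)
b1 →J1  (J1 flow already set via bond 0)
b2 →J1  (J1 flow already set via bond 0)
b3 →J1  (1-jn J1 has f-setter on 0)
b4 →J1  (common-f at J1 fixed by 0)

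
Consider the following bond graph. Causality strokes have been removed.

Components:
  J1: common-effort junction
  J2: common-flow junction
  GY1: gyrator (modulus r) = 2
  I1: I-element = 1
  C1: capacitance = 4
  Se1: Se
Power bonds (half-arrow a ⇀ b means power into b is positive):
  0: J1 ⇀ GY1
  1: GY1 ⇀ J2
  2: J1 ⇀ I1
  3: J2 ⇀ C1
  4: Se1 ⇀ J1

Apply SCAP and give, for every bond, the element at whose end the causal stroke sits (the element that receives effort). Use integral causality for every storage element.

#4 |J1  (source Se1 imposes e)
#0 |GY1  (J1 effort already set via bond 4)
#2 |I1  (J1 effort already set via bond 4)
#1 |GY1  (GY1 both-in/both-out from 0)
#3 |J2  (1-jn J2 has f-setter on 1)

b0 |GY1
b1 |GY1
b2 |I1
b3 |J2
b4 |J1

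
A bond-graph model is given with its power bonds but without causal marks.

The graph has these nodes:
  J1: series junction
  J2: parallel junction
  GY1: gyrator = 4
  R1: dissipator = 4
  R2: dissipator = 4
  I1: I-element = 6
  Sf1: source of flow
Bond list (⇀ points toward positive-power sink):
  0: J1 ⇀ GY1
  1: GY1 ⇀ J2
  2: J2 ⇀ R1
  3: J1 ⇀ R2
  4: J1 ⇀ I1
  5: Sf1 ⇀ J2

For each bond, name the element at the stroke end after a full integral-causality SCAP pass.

#0 |J1
#1 |J2
#2 |R1
#3 |J1
#4 |I1
#5 |Sf1

#5 |Sf1  (source Sf1 imposes f)
#4 |I1  (I1 integral (f out))
#0 |J1  (common-f at J1 fixed by 4)
#3 |J1  (J1 flow already set via bond 4)
#1 |J2  (GY GY1: same side as bond 0)
#2 |R1  (J2: bond 1 brought effort, rest push out)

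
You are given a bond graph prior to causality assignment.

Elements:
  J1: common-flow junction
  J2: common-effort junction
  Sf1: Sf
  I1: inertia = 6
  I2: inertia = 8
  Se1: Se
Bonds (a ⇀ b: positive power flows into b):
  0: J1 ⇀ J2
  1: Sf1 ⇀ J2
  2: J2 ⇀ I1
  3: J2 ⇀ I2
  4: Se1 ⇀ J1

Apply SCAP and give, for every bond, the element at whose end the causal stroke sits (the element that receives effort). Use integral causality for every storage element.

b0 →J2
b1 →Sf1
b2 →I1
b3 →I2
b4 →J1

b1 stroke→Sf1  (Sf1 (Sf) sets flow on bond)
b4 stroke→J1  (Se1: effort source, stroke at far end)
b0 stroke→J2  (J1: last free bond brings flow in)
b2 stroke→I1  (J2: bond 0 brought effort, rest push out)
b3 stroke→I2  (common-e at J2 fixed by 0)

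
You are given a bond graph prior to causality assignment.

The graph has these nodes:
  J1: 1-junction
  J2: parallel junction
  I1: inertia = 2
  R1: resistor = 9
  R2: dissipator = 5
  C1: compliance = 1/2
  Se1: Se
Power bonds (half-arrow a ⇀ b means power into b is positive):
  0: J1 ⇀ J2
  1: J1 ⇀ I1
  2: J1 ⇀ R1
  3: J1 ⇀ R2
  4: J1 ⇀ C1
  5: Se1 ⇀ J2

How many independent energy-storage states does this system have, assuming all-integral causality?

b5 stroke→J2  (Se1 (Se) sets effort on bond)
b0 stroke→J1  (J2: bond 5 brought effort, rest push out)
b1 stroke→I1  (I1 integral (f out))
b2 stroke→J1  (J1 flow already set via bond 1)
b3 stroke→J1  (J1 flow already set via bond 1)
b4 stroke→J1  (J1 flow already set via bond 1)

2  (C1, I1 all integral)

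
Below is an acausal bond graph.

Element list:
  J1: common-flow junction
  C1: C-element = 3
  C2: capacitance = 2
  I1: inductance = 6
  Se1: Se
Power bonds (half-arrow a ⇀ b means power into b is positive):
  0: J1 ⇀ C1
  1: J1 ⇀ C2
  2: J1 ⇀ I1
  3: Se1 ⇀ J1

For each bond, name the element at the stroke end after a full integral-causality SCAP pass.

β3 |J1  (Se1 fixes effort; stroke away)
β0 |J1  (C1: C, integral causality)
β1 |J1  (prefer integral on C2)
β2 |I1  (J1: last free bond brings flow in)

bond 0 stroke at J1
bond 1 stroke at J1
bond 2 stroke at I1
bond 3 stroke at J1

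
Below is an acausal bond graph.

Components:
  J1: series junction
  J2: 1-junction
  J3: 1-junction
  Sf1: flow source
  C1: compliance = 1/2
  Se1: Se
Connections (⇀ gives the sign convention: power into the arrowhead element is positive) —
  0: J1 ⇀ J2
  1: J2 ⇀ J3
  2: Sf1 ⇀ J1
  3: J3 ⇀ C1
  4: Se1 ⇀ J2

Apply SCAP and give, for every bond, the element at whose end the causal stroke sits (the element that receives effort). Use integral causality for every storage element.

#0 |J1
#1 |J2
#2 |Sf1
#3 |J3
#4 |J2

b2 stroke at Sf1  (source Sf1 imposes f)
b4 stroke at J2  (source Se1 imposes e)
b0 stroke at J1  (J1: bond 2 brought flow, rest push out)
b1 stroke at J2  (1-jn J2 has f-setter on 0)
b3 stroke at J3  (J3: bond 1 brought flow, rest push out)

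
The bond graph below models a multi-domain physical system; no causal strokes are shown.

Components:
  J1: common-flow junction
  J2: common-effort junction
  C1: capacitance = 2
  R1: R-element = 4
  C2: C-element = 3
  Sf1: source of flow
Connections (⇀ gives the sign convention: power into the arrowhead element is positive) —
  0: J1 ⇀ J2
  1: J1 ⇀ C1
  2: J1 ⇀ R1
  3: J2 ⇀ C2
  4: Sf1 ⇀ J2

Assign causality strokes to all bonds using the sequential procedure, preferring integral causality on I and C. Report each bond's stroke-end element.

bond 0 stroke→J1
bond 1 stroke→J1
bond 2 stroke→R1
bond 3 stroke→J2
bond 4 stroke→Sf1

#4 stroke→Sf1  (Sf1: flow source, stroke at near end)
#1 stroke→J1  (prefer integral on C1)
#3 stroke→J2  (prefer integral on C2)
#0 stroke→J1  (J2 effort already set via bond 3)
#2 stroke→R1  (J1: last free bond brings flow in)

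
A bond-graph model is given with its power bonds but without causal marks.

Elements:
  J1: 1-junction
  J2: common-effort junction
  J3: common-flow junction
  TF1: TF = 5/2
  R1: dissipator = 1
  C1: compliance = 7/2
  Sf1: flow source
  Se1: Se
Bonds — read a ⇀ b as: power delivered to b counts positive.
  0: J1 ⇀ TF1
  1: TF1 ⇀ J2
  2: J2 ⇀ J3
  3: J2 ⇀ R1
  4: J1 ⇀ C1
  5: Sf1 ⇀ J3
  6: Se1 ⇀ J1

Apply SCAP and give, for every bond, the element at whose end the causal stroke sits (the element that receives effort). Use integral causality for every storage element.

β5 stroke→Sf1  (Sf1 (Sf) sets flow on bond)
β6 stroke→J1  (Se1 (Se) sets effort on bond)
β2 stroke→J3  (J3: bond 5 brought flow, rest push out)
β4 stroke→J1  (prefer integral on C1)
β0 stroke→TF1  (only one flow-in slot at J1)
β1 stroke→J2  (TF TF1: opposite of bond 0)
β3 stroke→R1  (J2 effort already set via bond 1)

β0 stroke→TF1
β1 stroke→J2
β2 stroke→J3
β3 stroke→R1
β4 stroke→J1
β5 stroke→Sf1
β6 stroke→J1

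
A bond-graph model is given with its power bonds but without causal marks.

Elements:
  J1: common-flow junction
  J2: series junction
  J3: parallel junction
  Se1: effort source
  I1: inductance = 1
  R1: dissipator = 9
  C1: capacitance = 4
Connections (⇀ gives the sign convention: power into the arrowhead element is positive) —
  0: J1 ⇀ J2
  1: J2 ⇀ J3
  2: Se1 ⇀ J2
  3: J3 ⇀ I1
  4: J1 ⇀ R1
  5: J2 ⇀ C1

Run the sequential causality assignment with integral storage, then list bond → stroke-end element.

#2 |J2  (Se1: effort source, stroke at far end)
#3 |I1  (I1 integral (f out))
#1 |J3  (J3 needs exactly one e-in)
#0 |J2  (J2 flow already set via bond 1)
#5 |J2  (1-jn J2 has f-setter on 1)
#4 |J1  (J1 flow already set via bond 0)

β0 →J2
β1 →J3
β2 →J2
β3 →I1
β4 →J1
β5 →J2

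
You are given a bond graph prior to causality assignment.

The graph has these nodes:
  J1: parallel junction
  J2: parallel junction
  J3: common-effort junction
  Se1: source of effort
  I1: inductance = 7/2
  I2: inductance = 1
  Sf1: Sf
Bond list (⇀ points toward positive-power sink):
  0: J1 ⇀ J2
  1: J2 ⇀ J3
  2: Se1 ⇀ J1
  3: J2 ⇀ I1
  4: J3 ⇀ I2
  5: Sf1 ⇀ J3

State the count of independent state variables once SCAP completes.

2  (I1, I2 all integral)

bond 2 |J1  (source Se1 imposes e)
bond 5 |Sf1  (source Sf1 imposes f)
bond 0 |J2  (common-e at J1 fixed by 2)
bond 1 |J3  (J2 effort already set via bond 0)
bond 3 |I1  (0-jn J2 has e-setter on 0)
bond 4 |I2  (J3: bond 1 brought effort, rest push out)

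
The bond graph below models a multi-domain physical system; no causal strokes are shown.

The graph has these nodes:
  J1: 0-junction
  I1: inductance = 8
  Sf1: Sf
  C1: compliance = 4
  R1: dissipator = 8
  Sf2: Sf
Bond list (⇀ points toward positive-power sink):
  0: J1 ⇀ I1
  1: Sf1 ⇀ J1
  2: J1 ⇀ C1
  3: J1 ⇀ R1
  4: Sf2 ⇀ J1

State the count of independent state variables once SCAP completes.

2  (C1, I1 all integral)

b1 |Sf1  (Sf1 fixes flow; stroke at Sf1)
b4 |Sf2  (Sf2 fixes flow; stroke at Sf2)
b0 |I1  (I1: I, integral causality)
b2 |J1  (C1 outputs effort q/C1)
b3 |R1  (0-jn J1 has e-setter on 2)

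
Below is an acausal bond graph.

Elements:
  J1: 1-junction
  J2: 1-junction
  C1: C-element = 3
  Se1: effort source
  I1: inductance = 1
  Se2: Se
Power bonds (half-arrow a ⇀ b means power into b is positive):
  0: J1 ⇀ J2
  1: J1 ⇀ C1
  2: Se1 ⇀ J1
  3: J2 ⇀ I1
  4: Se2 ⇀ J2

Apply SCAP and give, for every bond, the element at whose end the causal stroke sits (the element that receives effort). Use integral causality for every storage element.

bond 0 |J2
bond 1 |J1
bond 2 |J1
bond 3 |I1
bond 4 |J2

bond 2 stroke→J1  (Se1 fixes effort; stroke away)
bond 4 stroke→J2  (Se2 (Se) sets effort on bond)
bond 1 stroke→J1  (prefer integral on C1)
bond 0 stroke→J2  (J1 needs exactly one f-in)
bond 3 stroke→I1  (only one flow-in slot at J2)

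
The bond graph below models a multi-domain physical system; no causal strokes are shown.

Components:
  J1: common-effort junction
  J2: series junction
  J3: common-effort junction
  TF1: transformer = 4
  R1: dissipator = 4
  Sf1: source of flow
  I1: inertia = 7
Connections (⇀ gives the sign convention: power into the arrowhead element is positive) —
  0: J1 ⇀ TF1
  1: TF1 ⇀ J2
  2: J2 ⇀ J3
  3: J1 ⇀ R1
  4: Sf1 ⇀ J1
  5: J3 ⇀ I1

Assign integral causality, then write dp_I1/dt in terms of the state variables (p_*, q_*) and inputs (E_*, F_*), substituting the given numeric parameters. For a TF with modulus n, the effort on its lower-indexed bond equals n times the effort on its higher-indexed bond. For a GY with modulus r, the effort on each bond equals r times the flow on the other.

dp_I1/dt = F_Sf1 - p_I1/28

β4 stroke→Sf1  (source Sf1 imposes f)
β5 stroke→I1  (I1 outputs flow p/I1)
β2 stroke→J3  (closing 0-jn rule on J3)
β1 stroke→J2  (J2 flow already set via bond 2)
β0 stroke→TF1  (through TF1, causality passes straight; one stroke at TF1)
β3 stroke→J1  (J1: last free bond brings effort in)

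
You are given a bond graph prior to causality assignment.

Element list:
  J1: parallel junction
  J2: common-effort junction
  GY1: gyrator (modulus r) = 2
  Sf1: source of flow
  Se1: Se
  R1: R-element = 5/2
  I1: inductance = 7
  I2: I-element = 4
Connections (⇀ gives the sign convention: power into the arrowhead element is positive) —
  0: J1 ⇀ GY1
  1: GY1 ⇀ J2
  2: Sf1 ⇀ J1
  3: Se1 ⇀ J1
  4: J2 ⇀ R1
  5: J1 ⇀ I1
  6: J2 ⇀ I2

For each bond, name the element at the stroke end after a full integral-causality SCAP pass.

b0 stroke at GY1
b1 stroke at GY1
b2 stroke at Sf1
b3 stroke at J1
b4 stroke at J2
b5 stroke at I1
b6 stroke at I2

b2 stroke→Sf1  (Sf1 fixes flow; stroke at Sf1)
b3 stroke→J1  (source Se1 imposes e)
b0 stroke→GY1  (J1 effort already set via bond 3)
b5 stroke→I1  (J1 effort already set via bond 3)
b1 stroke→GY1  (GY GY1: same side as bond 0)
b6 stroke→I2  (I2 outputs flow p/I2)
b4 stroke→J2  (J2: last free bond brings effort in)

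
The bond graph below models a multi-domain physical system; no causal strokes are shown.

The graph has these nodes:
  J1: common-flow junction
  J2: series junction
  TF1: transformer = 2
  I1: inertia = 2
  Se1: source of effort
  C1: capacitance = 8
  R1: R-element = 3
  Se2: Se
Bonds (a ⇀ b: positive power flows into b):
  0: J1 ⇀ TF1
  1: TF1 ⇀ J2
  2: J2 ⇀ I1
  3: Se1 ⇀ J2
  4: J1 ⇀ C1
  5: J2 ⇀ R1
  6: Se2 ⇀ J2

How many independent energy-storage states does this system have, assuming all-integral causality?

b3 stroke at J2  (Se1 (Se) sets effort on bond)
b6 stroke at J2  (Se2: effort source, stroke at far end)
b2 stroke at I1  (prefer integral on I1)
b1 stroke at J2  (J2 flow already set via bond 2)
b5 stroke at J2  (J2 flow already set via bond 2)
b0 stroke at TF1  (TF1 one-in-one-out from 1)
b4 stroke at J1  (common-f at J1 fixed by 0)

2  (C1, I1 all integral)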